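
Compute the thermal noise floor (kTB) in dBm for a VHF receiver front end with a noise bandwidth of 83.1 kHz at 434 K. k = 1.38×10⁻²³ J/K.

P_n = kTB = 1.38×10⁻²³ × 434 × 8.31×10⁴ = 4.98×10⁻¹⁶ W
In dBm: 10 log₁₀(4.98×10⁻¹⁶ / 10⁻³) = −123.0 dBm

−123.0 dBm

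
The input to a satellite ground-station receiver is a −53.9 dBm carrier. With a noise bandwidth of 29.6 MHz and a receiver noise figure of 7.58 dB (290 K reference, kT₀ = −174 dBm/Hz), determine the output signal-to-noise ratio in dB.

37.8 dB

Noise floor: N = −174 + 10 log₁₀(B) + NF
10 log₁₀(2.96×10⁷) = 74.71 dB
N = −174 + 74.71 + 7.58 = −91.71 dBm
SNR = P_sig − N = −53.9 − (−91.71) = 37.81 dB → 37.8 dB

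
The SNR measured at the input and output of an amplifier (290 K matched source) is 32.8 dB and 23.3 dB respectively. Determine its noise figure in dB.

NF (dB) = SNR_in(dB) − SNR_out(dB) when the source is at T₀
NF = 32.8 − 23.3 = 9.5 dB

9.5 dB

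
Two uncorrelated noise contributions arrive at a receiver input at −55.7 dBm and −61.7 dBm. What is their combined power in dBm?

Convert to linear, add, convert back:
P₁ = 2.69×10⁻⁹ W, P₂ = 6.76×10⁻¹⁰ W
P_tot = 3.37×10⁻⁹ W → 10 log₁₀(P_tot / 10⁻³) = −54.7 dBm

−54.7 dBm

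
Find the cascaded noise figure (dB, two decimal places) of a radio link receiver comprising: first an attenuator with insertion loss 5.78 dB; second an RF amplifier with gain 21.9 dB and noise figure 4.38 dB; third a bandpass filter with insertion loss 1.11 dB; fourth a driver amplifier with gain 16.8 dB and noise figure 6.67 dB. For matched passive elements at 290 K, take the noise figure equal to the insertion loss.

Convert to linear (a loss of L dB is a gain of −L dB): F_i = 10^(NF_i/10), G_i = 10^(G_i,dB/10)
  Stage 1: F_1 = 10^(5.78/10) = 3.784, G_1 = 10^(−5.78/10) = 0.2642
  Stage 2: F_2 = 10^(4.38/10) = 2.742, G_2 = 10^(21.9/10) = 154.9
  Stage 3: F_3 = 10^(1.11/10) = 1.291, G_3 = 10^(−1.11/10) = 0.7745
  Stage 4: F_4 = 10^(6.67/10) = 4.645, G_4 = 10^(16.8/10) = 47.86
Friis cascade:
  F = 3.784 + (2.742 − 1)/0.2642 + (1.291 − 1)/40.93 + (4.645 − 1)/31.70 = 10.50
NF = 10 log₁₀(10.50) = 10.21 dB

10.21 dB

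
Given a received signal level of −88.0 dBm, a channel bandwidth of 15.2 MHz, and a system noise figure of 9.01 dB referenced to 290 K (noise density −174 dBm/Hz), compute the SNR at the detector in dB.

5.2 dB

Noise floor: N = −174 + 10 log₁₀(B) + NF
10 log₁₀(1.52×10⁷) = 71.82 dB
N = −174 + 71.82 + 9.01 = −93.17 dBm
SNR = P_sig − N = −88.0 − (−93.17) = 5.17 dB → 5.2 dB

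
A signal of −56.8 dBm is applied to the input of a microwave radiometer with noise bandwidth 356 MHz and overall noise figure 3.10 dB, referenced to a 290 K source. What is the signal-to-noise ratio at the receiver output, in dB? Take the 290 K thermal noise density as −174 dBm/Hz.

28.6 dB

Noise floor: N = −174 + 10 log₁₀(B) + NF
10 log₁₀(3.56×10⁸) = 85.51 dB
N = −174 + 85.51 + 3.10 = −85.39 dBm
SNR = P_sig − N = −56.8 − (−85.39) = 28.59 dB → 28.6 dB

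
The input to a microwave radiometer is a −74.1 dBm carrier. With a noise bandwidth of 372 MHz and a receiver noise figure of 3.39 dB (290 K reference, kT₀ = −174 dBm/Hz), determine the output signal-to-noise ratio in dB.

10.8 dB

Noise floor: N = −174 + 10 log₁₀(B) + NF
10 log₁₀(3.72×10⁸) = 85.71 dB
N = −174 + 85.71 + 3.39 = −84.90 dBm
SNR = P_sig − N = −74.1 − (−84.90) = 10.80 dB → 10.8 dB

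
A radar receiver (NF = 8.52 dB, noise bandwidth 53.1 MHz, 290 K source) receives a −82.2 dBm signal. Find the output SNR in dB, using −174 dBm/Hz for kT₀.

6.0 dB

Noise floor: N = −174 + 10 log₁₀(B) + NF
10 log₁₀(5.31×10⁷) = 77.25 dB
N = −174 + 77.25 + 8.52 = −88.23 dBm
SNR = P_sig − N = −82.2 − (−88.23) = 6.03 dB → 6.0 dB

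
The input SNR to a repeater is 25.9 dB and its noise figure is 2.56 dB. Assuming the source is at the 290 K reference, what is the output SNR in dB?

By definition F = SNR_in/SNR_out, so in dB: SNR_out = SNR_in − NF
SNR_out = 25.9 − 2.56 = 23.34 dB

23.34 dB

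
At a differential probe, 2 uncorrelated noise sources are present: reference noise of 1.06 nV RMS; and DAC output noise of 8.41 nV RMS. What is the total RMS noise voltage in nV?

8.48 nV

Uncorrelated sources add in power (mean-square): V_tot = √(ΣV_i²)
V_tot = √[(1.06×10⁻⁹)² + (8.41×10⁻⁹)²] = 8.48×10⁻⁹ V = 8.48 nV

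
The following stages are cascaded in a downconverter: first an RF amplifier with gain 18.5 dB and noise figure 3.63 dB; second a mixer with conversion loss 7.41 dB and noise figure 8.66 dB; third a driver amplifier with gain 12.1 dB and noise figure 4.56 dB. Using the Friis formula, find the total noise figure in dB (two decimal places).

Convert to linear (a loss of L dB is a gain of −L dB): F_i = 10^(NF_i/10), G_i = 10^(G_i,dB/10)
  Stage 1: F_1 = 10^(3.63/10) = 2.307, G_1 = 10^(18.5/10) = 70.79
  Stage 2: F_2 = 10^(8.66/10) = 7.345, G_2 = 10^(−7.41/10) = 0.1816
  Stage 3: F_3 = 10^(4.56/10) = 2.858, G_3 = 10^(12.1/10) = 16.22
Friis cascade:
  F = 2.307 + (7.345 − 1)/70.79 + (2.858 − 1)/12.85 = 2.541
NF = 10 log₁₀(2.541) = 4.05 dB

4.05 dB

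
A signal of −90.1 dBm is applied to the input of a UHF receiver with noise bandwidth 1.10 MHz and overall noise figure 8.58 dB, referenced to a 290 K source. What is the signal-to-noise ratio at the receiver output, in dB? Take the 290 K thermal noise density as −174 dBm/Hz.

Noise floor: N = −174 + 10 log₁₀(B) + NF
10 log₁₀(1.10×10⁶) = 60.41 dB
N = −174 + 60.41 + 8.58 = −105.01 dBm
SNR = P_sig − N = −90.1 − (−105.01) = 14.91 dB → 14.9 dB

14.9 dB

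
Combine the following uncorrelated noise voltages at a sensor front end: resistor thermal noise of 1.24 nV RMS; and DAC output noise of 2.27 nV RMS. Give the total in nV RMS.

2.59 nV

Uncorrelated sources add in power (mean-square): V_tot = √(ΣV_i²)
V_tot = √[(1.24×10⁻⁹)² + (2.27×10⁻⁹)²] = 2.59×10⁻⁹ V = 2.59 nV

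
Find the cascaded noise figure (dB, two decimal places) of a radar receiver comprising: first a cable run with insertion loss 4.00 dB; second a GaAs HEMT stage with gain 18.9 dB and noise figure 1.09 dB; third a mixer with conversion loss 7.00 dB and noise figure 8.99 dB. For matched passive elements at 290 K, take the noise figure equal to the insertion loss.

5.38 dB

Convert to linear (a loss of L dB is a gain of −L dB): F_i = 10^(NF_i/10), G_i = 10^(G_i,dB/10)
  Stage 1: F_1 = 10^(4.00/10) = 2.512, G_1 = 10^(−4.00/10) = 0.3981
  Stage 2: F_2 = 10^(1.09/10) = 1.285, G_2 = 10^(18.9/10) = 77.62
  Stage 3: F_3 = 10^(8.99/10) = 7.925, G_3 = 10^(−7.00/10) = 0.1995
Friis cascade:
  F = 2.512 + (1.285 − 1)/0.3981 + (7.925 − 1)/30.90 = 3.453
NF = 10 log₁₀(3.453) = 5.38 dB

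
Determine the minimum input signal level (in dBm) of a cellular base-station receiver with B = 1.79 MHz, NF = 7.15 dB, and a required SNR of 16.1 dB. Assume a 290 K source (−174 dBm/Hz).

−88.2 dBm

Sensitivity = −174 + 10 log₁₀(B) + NF + SNR_min
= −174 + 62.53 + 7.15 + 16.1
= −88.22 dBm → −88.2 dBm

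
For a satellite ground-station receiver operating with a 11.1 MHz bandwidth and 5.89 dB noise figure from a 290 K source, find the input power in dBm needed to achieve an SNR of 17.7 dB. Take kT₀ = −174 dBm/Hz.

−80.0 dBm

Sensitivity = −174 + 10 log₁₀(B) + NF + SNR_min
= −174 + 70.45 + 5.89 + 17.7
= −79.96 dBm → −80.0 dBm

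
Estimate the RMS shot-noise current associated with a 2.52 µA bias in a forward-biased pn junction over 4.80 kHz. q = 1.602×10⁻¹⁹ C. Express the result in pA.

62.3 pA

I_n = √(2qI·B)
2qI·B = 2 × 1.602×10⁻¹⁹ × 2.52×10⁻⁶ × 4.80×10³ = 3.88×10⁻²¹ A²
I_n = √(3.88×10⁻²¹) = 6.23×10⁻¹¹ A = 62.3 pA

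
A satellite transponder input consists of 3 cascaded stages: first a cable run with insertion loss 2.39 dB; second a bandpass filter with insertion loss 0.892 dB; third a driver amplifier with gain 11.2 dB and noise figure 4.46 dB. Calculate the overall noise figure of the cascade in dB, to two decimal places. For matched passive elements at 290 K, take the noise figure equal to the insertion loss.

7.74 dB

Convert to linear (a loss of L dB is a gain of −L dB): F_i = 10^(NF_i/10), G_i = 10^(G_i,dB/10)
  Stage 1: F_1 = 10^(2.39/10) = 1.734, G_1 = 10^(−2.39/10) = 0.5768
  Stage 2: F_2 = 10^(0.892/10) = 1.228, G_2 = 10^(−0.892/10) = 0.8143
  Stage 3: F_3 = 10^(4.46/10) = 2.793, G_3 = 10^(11.2/10) = 13.18
Friis cascade:
  F = 1.734 + (1.228 − 1)/0.5768 + (2.793 − 1)/0.4697 = 5.946
NF = 10 log₁₀(5.946) = 7.74 dB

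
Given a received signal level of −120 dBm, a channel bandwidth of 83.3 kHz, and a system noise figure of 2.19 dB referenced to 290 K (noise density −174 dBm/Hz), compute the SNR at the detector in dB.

Noise floor: N = −174 + 10 log₁₀(B) + NF
10 log₁₀(8.33×10⁴) = 49.21 dB
N = −174 + 49.21 + 2.19 = −122.60 dBm
SNR = P_sig − N = −120 − (−122.60) = 2.60 dB → 2.6 dB

2.6 dB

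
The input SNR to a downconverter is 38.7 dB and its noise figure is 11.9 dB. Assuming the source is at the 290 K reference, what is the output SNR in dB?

26.8 dB

By definition F = SNR_in/SNR_out, so in dB: SNR_out = SNR_in − NF
SNR_out = 38.7 − 11.9 = 26.8 dB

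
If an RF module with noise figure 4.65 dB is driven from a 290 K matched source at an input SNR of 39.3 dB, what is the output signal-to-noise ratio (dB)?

By definition F = SNR_in/SNR_out, so in dB: SNR_out = SNR_in − NF
SNR_out = 39.3 − 4.65 = 34.65 dB

34.65 dB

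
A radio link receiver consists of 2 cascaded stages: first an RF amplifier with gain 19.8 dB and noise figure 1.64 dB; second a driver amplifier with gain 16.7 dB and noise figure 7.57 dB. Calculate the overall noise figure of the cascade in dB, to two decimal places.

1.78 dB

Convert to linear (a loss of L dB is a gain of −L dB): F_i = 10^(NF_i/10), G_i = 10^(G_i,dB/10)
  Stage 1: F_1 = 10^(1.64/10) = 1.459, G_1 = 10^(19.8/10) = 95.50
  Stage 2: F_2 = 10^(7.57/10) = 5.715, G_2 = 10^(16.7/10) = 46.77
Friis cascade:
  F = 1.459 + (5.715 − 1)/95.50 = 1.508
NF = 10 log₁₀(1.508) = 1.78 dB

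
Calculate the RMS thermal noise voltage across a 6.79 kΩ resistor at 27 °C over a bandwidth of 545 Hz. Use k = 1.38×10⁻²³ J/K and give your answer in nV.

248 nV

T = 27 °C + 273.15 = 300.15 K
V_n = √(4kTRB)
4kTRB = 4 × 1.38×10⁻²³ × 300.15 × 6.79×10³ × 5.45×10² = 6.13×10⁻¹⁴ V²
V_n = √(6.13×10⁻¹⁴) = 2.48×10⁻⁷ V = 248 nV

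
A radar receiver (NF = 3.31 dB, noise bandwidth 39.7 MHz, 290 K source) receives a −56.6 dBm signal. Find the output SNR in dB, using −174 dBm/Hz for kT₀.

38.1 dB

Noise floor: N = −174 + 10 log₁₀(B) + NF
10 log₁₀(3.97×10⁷) = 75.99 dB
N = −174 + 75.99 + 3.31 = −94.70 dBm
SNR = P_sig − N = −56.6 − (−94.70) = 38.10 dB → 38.1 dB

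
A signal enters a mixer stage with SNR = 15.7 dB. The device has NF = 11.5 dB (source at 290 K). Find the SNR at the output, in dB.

By definition F = SNR_in/SNR_out, so in dB: SNR_out = SNR_in − NF
SNR_out = 15.7 − 11.5 = 4.2 dB

4.2 dB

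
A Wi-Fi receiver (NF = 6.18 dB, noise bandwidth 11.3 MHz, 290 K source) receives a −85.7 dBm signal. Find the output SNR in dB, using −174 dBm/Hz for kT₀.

11.6 dB

Noise floor: N = −174 + 10 log₁₀(B) + NF
10 log₁₀(1.13×10⁷) = 70.53 dB
N = −174 + 70.53 + 6.18 = −97.29 dBm
SNR = P_sig − N = −85.7 − (−97.29) = 11.59 dB → 11.6 dB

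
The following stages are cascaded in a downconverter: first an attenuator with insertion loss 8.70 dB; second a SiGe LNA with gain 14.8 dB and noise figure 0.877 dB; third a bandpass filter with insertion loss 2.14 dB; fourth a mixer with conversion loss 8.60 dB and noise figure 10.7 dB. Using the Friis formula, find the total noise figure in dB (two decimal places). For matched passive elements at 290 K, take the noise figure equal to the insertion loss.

Convert to linear (a loss of L dB is a gain of −L dB): F_i = 10^(NF_i/10), G_i = 10^(G_i,dB/10)
  Stage 1: F_1 = 10^(8.70/10) = 7.413, G_1 = 10^(−8.70/10) = 0.1349
  Stage 2: F_2 = 10^(0.877/10) = 1.224, G_2 = 10^(14.8/10) = 30.20
  Stage 3: F_3 = 10^(2.14/10) = 1.637, G_3 = 10^(−2.14/10) = 0.6109
  Stage 4: F_4 = 10^(10.7/10) = 11.75, G_4 = 10^(−8.60/10) = 0.1380
Friis cascade:
  F = 7.413 + (1.224 − 1)/0.1349 + (1.637 − 1)/4.074 + (11.75 − 1)/2.489 = 13.55
NF = 10 log₁₀(13.55) = 11.32 dB

11.32 dB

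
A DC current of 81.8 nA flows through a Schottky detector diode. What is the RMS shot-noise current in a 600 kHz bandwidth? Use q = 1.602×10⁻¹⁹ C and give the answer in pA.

I_n = √(2qI·B)
2qI·B = 2 × 1.602×10⁻¹⁹ × 8.18×10⁻⁸ × 6.00×10⁵ = 1.57×10⁻²⁰ A²
I_n = √(1.57×10⁻²⁰) = 1.25×10⁻¹⁰ A = 125 pA

125 pA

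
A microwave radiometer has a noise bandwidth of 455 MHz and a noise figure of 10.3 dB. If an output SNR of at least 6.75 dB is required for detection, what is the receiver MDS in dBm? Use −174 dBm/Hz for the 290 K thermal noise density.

Sensitivity = −174 + 10 log₁₀(B) + NF + SNR_min
= −174 + 86.58 + 10.3 + 6.75
= −70.37 dBm → −70.4 dBm

−70.4 dBm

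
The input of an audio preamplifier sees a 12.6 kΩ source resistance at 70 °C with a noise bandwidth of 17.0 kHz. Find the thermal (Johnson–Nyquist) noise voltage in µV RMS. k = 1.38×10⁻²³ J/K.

T = 70 °C + 273.15 = 343.15 K
V_n = √(4kTRB)
4kTRB = 4 × 1.38×10⁻²³ × 343.15 × 1.26×10⁴ × 1.70×10⁴ = 4.06×10⁻¹² V²
V_n = √(4.06×10⁻¹²) = 2.01×10⁻⁶ V = 2.01 µV

2.01 µV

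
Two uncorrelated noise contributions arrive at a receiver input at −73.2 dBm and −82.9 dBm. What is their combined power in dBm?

−72.8 dBm

Convert to linear, add, convert back:
P₁ = 4.79×10⁻¹¹ W, P₂ = 5.13×10⁻¹² W
P_tot = 5.30×10⁻¹¹ W → 10 log₁₀(P_tot / 10⁻³) = −72.8 dBm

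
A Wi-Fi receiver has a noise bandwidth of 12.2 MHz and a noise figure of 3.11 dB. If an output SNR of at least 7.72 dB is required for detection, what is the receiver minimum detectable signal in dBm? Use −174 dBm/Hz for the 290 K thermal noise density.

−92.3 dBm

Sensitivity = −174 + 10 log₁₀(B) + NF + SNR_min
= −174 + 70.86 + 3.11 + 7.72
= −92.31 dBm → −92.3 dBm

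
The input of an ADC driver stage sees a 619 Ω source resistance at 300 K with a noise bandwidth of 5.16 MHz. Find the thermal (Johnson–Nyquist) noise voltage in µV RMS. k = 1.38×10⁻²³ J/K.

V_n = √(4kTRB)
4kTRB = 4 × 1.38×10⁻²³ × 300 × 6.19×10² × 5.16×10⁶ = 5.29×10⁻¹¹ V²
V_n = √(5.29×10⁻¹¹) = 7.27×10⁻⁶ V = 7.27 µV

7.27 µV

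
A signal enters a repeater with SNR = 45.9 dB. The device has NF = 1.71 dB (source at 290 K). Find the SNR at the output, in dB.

44.19 dB

By definition F = SNR_in/SNR_out, so in dB: SNR_out = SNR_in − NF
SNR_out = 45.9 − 1.71 = 44.19 dB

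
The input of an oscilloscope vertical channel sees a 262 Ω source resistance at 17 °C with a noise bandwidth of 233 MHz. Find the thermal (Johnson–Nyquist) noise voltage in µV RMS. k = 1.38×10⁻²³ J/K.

31.3 µV

T = 17 °C + 273.15 = 290.15 K
V_n = √(4kTRB)
4kTRB = 4 × 1.38×10⁻²³ × 290.15 × 2.62×10² × 2.33×10⁸ = 9.78×10⁻¹⁰ V²
V_n = √(9.78×10⁻¹⁰) = 3.13×10⁻⁵ V = 31.3 µV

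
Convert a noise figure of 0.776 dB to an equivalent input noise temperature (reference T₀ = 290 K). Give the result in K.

F = 10^(0.776/10) = 1.19564
T_e = (F − 1)·T₀ = (1.19564 − 1) × 290 = 56.7 K

56.7 K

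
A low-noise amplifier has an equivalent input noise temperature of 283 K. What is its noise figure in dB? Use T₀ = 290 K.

F = 1 + T_e/T₀ = 1 + 283/290 = 1.97586
NF = 10 log₁₀(1.97586) = 2.96 dB

2.96 dB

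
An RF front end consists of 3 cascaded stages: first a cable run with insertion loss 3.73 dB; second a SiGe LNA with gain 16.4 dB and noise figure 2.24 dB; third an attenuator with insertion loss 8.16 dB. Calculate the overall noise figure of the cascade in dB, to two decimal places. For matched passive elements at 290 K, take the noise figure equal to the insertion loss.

6.29 dB

Convert to linear (a loss of L dB is a gain of −L dB): F_i = 10^(NF_i/10), G_i = 10^(G_i,dB/10)
  Stage 1: F_1 = 10^(3.73/10) = 2.360, G_1 = 10^(−3.73/10) = 0.4236
  Stage 2: F_2 = 10^(2.24/10) = 1.675, G_2 = 10^(16.4/10) = 43.65
  Stage 3: F_3 = 10^(8.16/10) = 6.546, G_3 = 10^(−8.16/10) = 0.1528
Friis cascade:
  F = 2.360 + (1.675 − 1)/0.4236 + (6.546 − 1)/18.49 = 4.254
NF = 10 log₁₀(4.254) = 6.29 dB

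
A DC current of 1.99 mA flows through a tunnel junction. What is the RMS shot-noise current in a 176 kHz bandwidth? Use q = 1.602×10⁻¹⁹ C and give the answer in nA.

I_n = √(2qI·B)
2qI·B = 2 × 1.602×10⁻¹⁹ × 1.99×10⁻³ × 1.76×10⁵ = 1.12×10⁻¹⁶ A²
I_n = √(1.12×10⁻¹⁶) = 1.06×10⁻⁸ A = 10.6 nA

10.6 nA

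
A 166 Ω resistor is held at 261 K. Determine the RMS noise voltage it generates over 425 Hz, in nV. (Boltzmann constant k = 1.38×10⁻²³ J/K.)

V_n = √(4kTRB)
4kTRB = 4 × 1.38×10⁻²³ × 261 × 1.66×10² × 4.25×10² = 1.02×10⁻¹⁵ V²
V_n = √(1.02×10⁻¹⁵) = 3.19×10⁻⁸ V = 31.9 nV

31.9 nV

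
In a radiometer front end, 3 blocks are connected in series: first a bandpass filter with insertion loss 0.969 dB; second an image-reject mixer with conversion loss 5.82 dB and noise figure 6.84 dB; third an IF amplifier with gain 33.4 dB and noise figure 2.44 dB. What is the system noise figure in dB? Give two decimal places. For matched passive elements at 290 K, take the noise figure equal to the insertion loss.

9.84 dB

Convert to linear (a loss of L dB is a gain of −L dB): F_i = 10^(NF_i/10), G_i = 10^(G_i,dB/10)
  Stage 1: F_1 = 10^(0.969/10) = 1.250, G_1 = 10^(−0.969/10) = 0.8000
  Stage 2: F_2 = 10^(6.84/10) = 4.831, G_2 = 10^(−5.82/10) = 0.2618
  Stage 3: F_3 = 10^(2.44/10) = 1.754, G_3 = 10^(33.4/10) = 2188
Friis cascade:
  F = 1.250 + (4.831 − 1)/0.8000 + (1.754 − 1)/0.2095 = 9.637
NF = 10 log₁₀(9.637) = 9.84 dB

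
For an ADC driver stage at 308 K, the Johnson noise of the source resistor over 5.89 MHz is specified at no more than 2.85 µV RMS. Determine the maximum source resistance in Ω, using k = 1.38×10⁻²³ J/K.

81.1 Ω

Johnson–Nyquist: V_n = √(4kTRB) ⇒ R = V_n² / (4kTB)
4kTB = 4 × 1.38×10⁻²³ × 308 × 5.89×10⁶ = 1.00×10⁻¹³
R = (2.85×10⁻⁶)² / 1.00×10⁻¹³ = 8.11×10¹ Ω = 81.1 Ω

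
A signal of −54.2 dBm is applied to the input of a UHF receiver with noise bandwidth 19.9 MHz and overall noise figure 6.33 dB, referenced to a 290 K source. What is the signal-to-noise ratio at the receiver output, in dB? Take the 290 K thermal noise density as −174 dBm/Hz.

Noise floor: N = −174 + 10 log₁₀(B) + NF
10 log₁₀(1.99×10⁷) = 72.99 dB
N = −174 + 72.99 + 6.33 = −94.68 dBm
SNR = P_sig − N = −54.2 − (−94.68) = 40.48 dB → 40.5 dB

40.5 dB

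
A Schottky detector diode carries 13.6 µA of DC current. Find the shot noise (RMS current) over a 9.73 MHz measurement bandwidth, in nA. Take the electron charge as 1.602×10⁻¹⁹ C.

I_n = √(2qI·B)
2qI·B = 2 × 1.602×10⁻¹⁹ × 1.36×10⁻⁵ × 9.73×10⁶ = 4.24×10⁻¹⁷ A²
I_n = √(4.24×10⁻¹⁷) = 6.51×10⁻⁹ A = 6.51 nA

6.51 nA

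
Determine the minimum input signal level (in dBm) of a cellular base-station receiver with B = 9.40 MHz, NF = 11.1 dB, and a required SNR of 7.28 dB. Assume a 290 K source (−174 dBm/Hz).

Sensitivity = −174 + 10 log₁₀(B) + NF + SNR_min
= −174 + 69.73 + 11.1 + 7.28
= −85.89 dBm → −85.9 dBm

−85.9 dBm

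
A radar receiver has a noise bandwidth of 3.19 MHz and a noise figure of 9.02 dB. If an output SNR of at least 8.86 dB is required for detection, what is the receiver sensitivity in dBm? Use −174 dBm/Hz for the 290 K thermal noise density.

−91.1 dBm

Sensitivity = −174 + 10 log₁₀(B) + NF + SNR_min
= −174 + 65.04 + 9.02 + 8.86
= −91.08 dBm → −91.1 dBm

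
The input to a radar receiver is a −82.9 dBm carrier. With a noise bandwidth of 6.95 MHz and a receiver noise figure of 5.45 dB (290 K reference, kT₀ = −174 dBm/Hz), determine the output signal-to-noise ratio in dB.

17.2 dB

Noise floor: N = −174 + 10 log₁₀(B) + NF
10 log₁₀(6.95×10⁶) = 68.42 dB
N = −174 + 68.42 + 5.45 = −100.13 dBm
SNR = P_sig − N = −82.9 − (−100.13) = 17.23 dB → 17.2 dB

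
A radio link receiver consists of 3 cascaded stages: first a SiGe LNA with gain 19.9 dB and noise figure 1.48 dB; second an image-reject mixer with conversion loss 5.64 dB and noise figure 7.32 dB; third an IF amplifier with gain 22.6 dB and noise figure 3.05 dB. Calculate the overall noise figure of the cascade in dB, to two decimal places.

1.73 dB

Convert to linear (a loss of L dB is a gain of −L dB): F_i = 10^(NF_i/10), G_i = 10^(G_i,dB/10)
  Stage 1: F_1 = 10^(1.48/10) = 1.406, G_1 = 10^(19.9/10) = 97.72
  Stage 2: F_2 = 10^(7.32/10) = 5.395, G_2 = 10^(−5.64/10) = 0.2729
  Stage 3: F_3 = 10^(3.05/10) = 2.018, G_3 = 10^(22.6/10) = 182.0
Friis cascade:
  F = 1.406 + (5.395 − 1)/97.72 + (2.018 − 1)/26.67 = 1.489
NF = 10 log₁₀(1.489) = 1.73 dB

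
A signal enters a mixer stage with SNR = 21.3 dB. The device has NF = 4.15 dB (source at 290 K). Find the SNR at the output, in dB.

17.15 dB

By definition F = SNR_in/SNR_out, so in dB: SNR_out = SNR_in − NF
SNR_out = 21.3 − 4.15 = 17.15 dB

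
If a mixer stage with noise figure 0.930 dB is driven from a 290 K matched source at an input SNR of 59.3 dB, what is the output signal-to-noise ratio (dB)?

58.370 dB

By definition F = SNR_in/SNR_out, so in dB: SNR_out = SNR_in − NF
SNR_out = 59.3 − 0.930 = 58.370 dB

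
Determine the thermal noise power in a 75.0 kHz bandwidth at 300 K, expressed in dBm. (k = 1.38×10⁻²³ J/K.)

P_n = kTB = 1.38×10⁻²³ × 300 × 7.50×10⁴ = 3.11×10⁻¹⁶ W
In dBm: 10 log₁₀(3.11×10⁻¹⁶ / 10⁻³) = −125.1 dBm

−125.1 dBm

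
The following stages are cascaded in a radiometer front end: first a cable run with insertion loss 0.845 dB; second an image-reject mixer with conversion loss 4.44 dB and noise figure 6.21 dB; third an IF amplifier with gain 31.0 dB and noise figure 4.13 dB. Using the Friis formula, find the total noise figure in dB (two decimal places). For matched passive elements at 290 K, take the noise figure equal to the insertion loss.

Convert to linear (a loss of L dB is a gain of −L dB): F_i = 10^(NF_i/10), G_i = 10^(G_i,dB/10)
  Stage 1: F_1 = 10^(0.845/10) = 1.215, G_1 = 10^(−0.845/10) = 0.8232
  Stage 2: F_2 = 10^(6.21/10) = 4.178, G_2 = 10^(−4.44/10) = 0.3597
  Stage 3: F_3 = 10^(4.13/10) = 2.588, G_3 = 10^(31.0/10) = 1259
Friis cascade:
  F = 1.215 + (4.178 − 1)/0.8232 + (2.588 − 1)/0.2961 = 10.44
NF = 10 log₁₀(10.44) = 10.19 dB

10.19 dB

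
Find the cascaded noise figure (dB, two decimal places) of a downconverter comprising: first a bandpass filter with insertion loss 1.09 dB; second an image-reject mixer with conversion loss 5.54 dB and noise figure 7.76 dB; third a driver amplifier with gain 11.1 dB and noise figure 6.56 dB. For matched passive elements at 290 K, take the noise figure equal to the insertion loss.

13.79 dB

Convert to linear (a loss of L dB is a gain of −L dB): F_i = 10^(NF_i/10), G_i = 10^(G_i,dB/10)
  Stage 1: F_1 = 10^(1.09/10) = 1.285, G_1 = 10^(−1.09/10) = 0.7780
  Stage 2: F_2 = 10^(7.76/10) = 5.970, G_2 = 10^(−5.54/10) = 0.2793
  Stage 3: F_3 = 10^(6.56/10) = 4.529, G_3 = 10^(11.1/10) = 12.88
Friis cascade:
  F = 1.285 + (5.970 − 1)/0.7780 + (4.529 − 1)/0.2173 = 23.92
NF = 10 log₁₀(23.92) = 13.79 dB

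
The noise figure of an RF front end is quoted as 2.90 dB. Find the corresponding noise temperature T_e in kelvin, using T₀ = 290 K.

F = 10^(2.90/10) = 1.94984
T_e = (F − 1)·T₀ = (1.94984 − 1) × 290 = 275 K

275 K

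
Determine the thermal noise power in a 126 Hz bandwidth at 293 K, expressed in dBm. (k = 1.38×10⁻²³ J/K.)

P_n = kTB = 1.38×10⁻²³ × 293 × 1.26×10² = 5.09×10⁻¹⁹ W
In dBm: 10 log₁₀(5.09×10⁻¹⁹ / 10⁻³) = −152.9 dBm

−152.9 dBm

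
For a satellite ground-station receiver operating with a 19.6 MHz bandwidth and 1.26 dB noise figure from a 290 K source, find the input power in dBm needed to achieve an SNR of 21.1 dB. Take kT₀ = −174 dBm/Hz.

Sensitivity = −174 + 10 log₁₀(B) + NF + SNR_min
= −174 + 72.92 + 1.26 + 21.1
= −78.72 dBm → −78.7 dBm

−78.7 dBm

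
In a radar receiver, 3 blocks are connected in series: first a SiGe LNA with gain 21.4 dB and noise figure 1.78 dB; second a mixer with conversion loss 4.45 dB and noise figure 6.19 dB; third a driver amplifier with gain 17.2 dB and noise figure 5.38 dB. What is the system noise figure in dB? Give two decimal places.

Convert to linear (a loss of L dB is a gain of −L dB): F_i = 10^(NF_i/10), G_i = 10^(G_i,dB/10)
  Stage 1: F_1 = 10^(1.78/10) = 1.507, G_1 = 10^(21.4/10) = 138.0
  Stage 2: F_2 = 10^(6.19/10) = 4.159, G_2 = 10^(−4.45/10) = 0.3589
  Stage 3: F_3 = 10^(5.38/10) = 3.451, G_3 = 10^(17.2/10) = 52.48
Friis cascade:
  F = 1.507 + (4.159 − 1)/138.0 + (3.451 − 1)/49.55 = 1.579
NF = 10 log₁₀(1.579) = 1.98 dB

1.98 dB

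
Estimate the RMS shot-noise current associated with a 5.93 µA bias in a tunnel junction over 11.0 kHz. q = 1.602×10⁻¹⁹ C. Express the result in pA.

I_n = √(2qI·B)
2qI·B = 2 × 1.602×10⁻¹⁹ × 5.93×10⁻⁶ × 1.10×10⁴ = 2.09×10⁻²⁰ A²
I_n = √(2.09×10⁻²⁰) = 1.45×10⁻¹⁰ A = 145 pA

145 pA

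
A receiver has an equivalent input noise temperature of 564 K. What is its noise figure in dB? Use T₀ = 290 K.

4.69 dB

F = 1 + T_e/T₀ = 1 + 564/290 = 2.94483
NF = 10 log₁₀(2.94483) = 4.69 dB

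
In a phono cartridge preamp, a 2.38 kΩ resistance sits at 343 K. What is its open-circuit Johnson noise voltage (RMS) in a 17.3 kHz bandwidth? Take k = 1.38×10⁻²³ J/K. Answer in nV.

883 nV

V_n = √(4kTRB)
4kTRB = 4 × 1.38×10⁻²³ × 343 × 2.38×10³ × 1.73×10⁴ = 7.80×10⁻¹³ V²
V_n = √(7.80×10⁻¹³) = 8.83×10⁻⁷ V = 883 nV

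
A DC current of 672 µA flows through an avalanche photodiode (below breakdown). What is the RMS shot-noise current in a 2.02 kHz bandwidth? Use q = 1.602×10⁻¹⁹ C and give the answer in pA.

659 pA

I_n = √(2qI·B)
2qI·B = 2 × 1.602×10⁻¹⁹ × 6.72×10⁻⁴ × 2.02×10³ = 4.35×10⁻¹⁹ A²
I_n = √(4.35×10⁻¹⁹) = 6.59×10⁻¹⁰ A = 659 pA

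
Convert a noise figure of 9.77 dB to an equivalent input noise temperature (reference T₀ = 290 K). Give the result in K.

F = 10^(9.77/10) = 9.48418
T_e = (F − 1)·T₀ = (9.48418 − 1) × 290 = 2460 K

2460 K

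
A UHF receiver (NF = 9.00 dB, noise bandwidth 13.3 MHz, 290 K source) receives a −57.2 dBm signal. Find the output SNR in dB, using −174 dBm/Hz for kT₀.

36.6 dB

Noise floor: N = −174 + 10 log₁₀(B) + NF
10 log₁₀(1.33×10⁷) = 71.24 dB
N = −174 + 71.24 + 9.00 = −93.76 dBm
SNR = P_sig − N = −57.2 − (−93.76) = 36.56 dB → 36.6 dB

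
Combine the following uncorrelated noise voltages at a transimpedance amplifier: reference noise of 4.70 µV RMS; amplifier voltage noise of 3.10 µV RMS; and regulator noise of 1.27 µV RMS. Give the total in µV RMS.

Uncorrelated sources add in power (mean-square): V_tot = √(ΣV_i²)
V_tot = √[(4.70×10⁻⁶)² + (3.10×10⁻⁶)² + (1.27×10⁻⁶)²] = 5.77×10⁻⁶ V = 5.77 µV

5.77 µV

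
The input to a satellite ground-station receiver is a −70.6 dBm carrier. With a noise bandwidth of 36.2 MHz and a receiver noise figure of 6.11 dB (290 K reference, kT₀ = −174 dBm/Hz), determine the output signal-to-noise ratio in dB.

Noise floor: N = −174 + 10 log₁₀(B) + NF
10 log₁₀(3.62×10⁷) = 75.59 dB
N = −174 + 75.59 + 6.11 = −92.30 dBm
SNR = P_sig − N = −70.6 − (−92.30) = 21.70 dB → 21.7 dB

21.7 dB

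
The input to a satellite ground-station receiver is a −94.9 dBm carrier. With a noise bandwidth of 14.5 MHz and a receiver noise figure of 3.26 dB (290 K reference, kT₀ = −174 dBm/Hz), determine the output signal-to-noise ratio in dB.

Noise floor: N = −174 + 10 log₁₀(B) + NF
10 log₁₀(1.45×10⁷) = 71.61 dB
N = −174 + 71.61 + 3.26 = −99.13 dBm
SNR = P_sig − N = −94.9 − (−99.13) = 4.23 dB → 4.2 dB

4.2 dB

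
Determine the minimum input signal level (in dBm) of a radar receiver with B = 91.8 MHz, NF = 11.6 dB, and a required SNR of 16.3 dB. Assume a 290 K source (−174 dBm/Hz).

Sensitivity = −174 + 10 log₁₀(B) + NF + SNR_min
= −174 + 79.63 + 11.6 + 16.3
= −66.47 dBm → −66.5 dBm

−66.5 dBm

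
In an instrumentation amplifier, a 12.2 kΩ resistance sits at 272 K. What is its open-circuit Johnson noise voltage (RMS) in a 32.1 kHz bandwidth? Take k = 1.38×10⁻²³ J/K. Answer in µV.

2.42 µV

V_n = √(4kTRB)
4kTRB = 4 × 1.38×10⁻²³ × 272 × 1.22×10⁴ × 3.21×10⁴ = 5.88×10⁻¹² V²
V_n = √(5.88×10⁻¹²) = 2.42×10⁻⁶ V = 2.42 µV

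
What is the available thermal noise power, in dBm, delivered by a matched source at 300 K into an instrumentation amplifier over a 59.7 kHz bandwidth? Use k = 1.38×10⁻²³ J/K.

P_n = kTB = 1.38×10⁻²³ × 300 × 5.97×10⁴ = 2.47×10⁻¹⁶ W
In dBm: 10 log₁₀(2.47×10⁻¹⁶ / 10⁻³) = −126.1 dBm

−126.1 dBm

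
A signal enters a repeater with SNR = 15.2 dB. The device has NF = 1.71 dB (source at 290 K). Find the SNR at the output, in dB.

13.49 dB

By definition F = SNR_in/SNR_out, so in dB: SNR_out = SNR_in − NF
SNR_out = 15.2 − 1.71 = 13.49 dB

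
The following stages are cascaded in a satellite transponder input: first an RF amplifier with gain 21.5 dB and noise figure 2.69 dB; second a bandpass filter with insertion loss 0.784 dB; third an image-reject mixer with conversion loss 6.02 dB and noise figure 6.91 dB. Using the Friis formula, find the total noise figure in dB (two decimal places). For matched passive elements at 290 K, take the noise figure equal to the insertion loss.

Convert to linear (a loss of L dB is a gain of −L dB): F_i = 10^(NF_i/10), G_i = 10^(G_i,dB/10)
  Stage 1: F_1 = 10^(2.69/10) = 1.858, G_1 = 10^(21.5/10) = 141.3
  Stage 2: F_2 = 10^(0.784/10) = 1.198, G_2 = 10^(−0.784/10) = 0.8348
  Stage 3: F_3 = 10^(6.91/10) = 4.909, G_3 = 10^(−6.02/10) = 0.2500
Friis cascade:
  F = 1.858 + (1.198 − 1)/141.3 + (4.909 − 1)/117.9 = 1.892
NF = 10 log₁₀(1.892) = 2.77 dB

2.77 dB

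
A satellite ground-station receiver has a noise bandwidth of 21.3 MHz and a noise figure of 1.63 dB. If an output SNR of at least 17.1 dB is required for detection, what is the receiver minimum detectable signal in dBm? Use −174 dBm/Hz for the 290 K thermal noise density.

Sensitivity = −174 + 10 log₁₀(B) + NF + SNR_min
= −174 + 73.28 + 1.63 + 17.1
= −81.99 dBm → −82.0 dBm

−82.0 dBm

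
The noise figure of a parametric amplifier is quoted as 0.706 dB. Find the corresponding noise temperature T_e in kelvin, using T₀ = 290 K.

51.2 K

F = 10^(0.706/10) = 1.17652
T_e = (F − 1)·T₀ = (1.17652 − 1) × 290 = 51.2 K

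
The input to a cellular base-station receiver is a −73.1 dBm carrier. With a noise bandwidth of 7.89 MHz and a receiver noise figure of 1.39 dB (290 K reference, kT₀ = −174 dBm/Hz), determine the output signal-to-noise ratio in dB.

30.5 dB

Noise floor: N = −174 + 10 log₁₀(B) + NF
10 log₁₀(7.89×10⁶) = 68.97 dB
N = −174 + 68.97 + 1.39 = −103.64 dBm
SNR = P_sig − N = −73.1 − (−103.64) = 30.54 dB → 30.5 dB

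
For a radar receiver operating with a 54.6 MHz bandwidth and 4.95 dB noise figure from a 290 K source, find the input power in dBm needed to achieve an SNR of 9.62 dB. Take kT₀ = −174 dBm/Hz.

−82.1 dBm

Sensitivity = −174 + 10 log₁₀(B) + NF + SNR_min
= −174 + 77.37 + 4.95 + 9.62
= −82.06 dBm → −82.1 dBm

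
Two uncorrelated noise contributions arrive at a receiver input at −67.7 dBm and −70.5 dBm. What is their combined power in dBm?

−65.9 dBm

Convert to linear, add, convert back:
P₁ = 1.70×10⁻¹⁰ W, P₂ = 8.91×10⁻¹¹ W
P_tot = 2.59×10⁻¹⁰ W → 10 log₁₀(P_tot / 10⁻³) = −65.9 dBm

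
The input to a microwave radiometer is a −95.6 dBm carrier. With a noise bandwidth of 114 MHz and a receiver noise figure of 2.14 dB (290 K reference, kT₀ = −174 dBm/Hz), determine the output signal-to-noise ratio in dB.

−4.3 dB

Noise floor: N = −174 + 10 log₁₀(B) + NF
10 log₁₀(1.14×10⁸) = 80.57 dB
N = −174 + 80.57 + 2.14 = −91.29 dBm
SNR = P_sig − N = −95.6 − (−91.29) = −4.31 dB → −4.3 dB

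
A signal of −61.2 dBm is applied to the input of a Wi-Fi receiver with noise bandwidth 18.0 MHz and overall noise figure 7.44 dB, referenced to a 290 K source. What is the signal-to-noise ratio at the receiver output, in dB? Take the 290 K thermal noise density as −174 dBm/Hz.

Noise floor: N = −174 + 10 log₁₀(B) + NF
10 log₁₀(1.80×10⁷) = 72.55 dB
N = −174 + 72.55 + 7.44 = −94.01 dBm
SNR = P_sig − N = −61.2 − (−94.01) = 32.81 dB → 32.8 dB

32.8 dB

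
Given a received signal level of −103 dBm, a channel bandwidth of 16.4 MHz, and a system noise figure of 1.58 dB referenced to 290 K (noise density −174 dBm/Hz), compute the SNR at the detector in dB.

−2.7 dB

Noise floor: N = −174 + 10 log₁₀(B) + NF
10 log₁₀(1.64×10⁷) = 72.15 dB
N = −174 + 72.15 + 1.58 = −100.27 dBm
SNR = P_sig − N = −103 − (−100.27) = −2.73 dB → −2.7 dB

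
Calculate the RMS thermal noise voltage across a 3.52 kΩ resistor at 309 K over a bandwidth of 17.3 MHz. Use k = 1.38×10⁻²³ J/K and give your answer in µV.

32.2 µV

V_n = √(4kTRB)
4kTRB = 4 × 1.38×10⁻²³ × 309 × 3.52×10³ × 1.73×10⁷ = 1.04×10⁻⁹ V²
V_n = √(1.04×10⁻⁹) = 3.22×10⁻⁵ V = 32.2 µV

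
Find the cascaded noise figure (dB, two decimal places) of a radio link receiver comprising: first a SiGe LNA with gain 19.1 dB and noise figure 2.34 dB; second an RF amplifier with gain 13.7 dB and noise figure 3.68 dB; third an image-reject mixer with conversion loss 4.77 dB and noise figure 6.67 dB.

Convert to linear (a loss of L dB is a gain of −L dB): F_i = 10^(NF_i/10), G_i = 10^(G_i,dB/10)
  Stage 1: F_1 = 10^(2.34/10) = 1.714, G_1 = 10^(19.1/10) = 81.28
  Stage 2: F_2 = 10^(3.68/10) = 2.333, G_2 = 10^(13.7/10) = 23.44
  Stage 3: F_3 = 10^(6.67/10) = 4.645, G_3 = 10^(−4.77/10) = 0.3334
Friis cascade:
  F = 1.714 + (2.333 − 1)/81.28 + (4.645 − 1)/1905 = 1.732
NF = 10 log₁₀(1.732) = 2.39 dB

2.39 dB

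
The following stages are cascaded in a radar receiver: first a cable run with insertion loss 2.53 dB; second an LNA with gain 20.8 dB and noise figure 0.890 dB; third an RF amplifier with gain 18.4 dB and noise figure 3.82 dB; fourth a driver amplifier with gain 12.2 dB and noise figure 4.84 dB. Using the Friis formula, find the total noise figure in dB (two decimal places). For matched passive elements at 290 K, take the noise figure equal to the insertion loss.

Convert to linear (a loss of L dB is a gain of −L dB): F_i = 10^(NF_i/10), G_i = 10^(G_i,dB/10)
  Stage 1: F_1 = 10^(2.53/10) = 1.791, G_1 = 10^(−2.53/10) = 0.5585
  Stage 2: F_2 = 10^(0.890/10) = 1.227, G_2 = 10^(20.8/10) = 120.2
  Stage 3: F_3 = 10^(3.82/10) = 2.410, G_3 = 10^(18.4/10) = 69.18
  Stage 4: F_4 = 10^(4.84/10) = 3.048, G_4 = 10^(12.2/10) = 16.60
Friis cascade:
  F = 1.791 + (1.227 − 1)/0.5585 + (2.410 − 1)/67.14 + (3.048 − 1)/4645 = 2.219
NF = 10 log₁₀(2.219) = 3.46 dB

3.46 dB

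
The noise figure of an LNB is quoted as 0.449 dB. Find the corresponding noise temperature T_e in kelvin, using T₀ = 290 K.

31.6 K

F = 10^(0.449/10) = 1.10892
T_e = (F − 1)·T₀ = (1.10892 − 1) × 290 = 31.6 K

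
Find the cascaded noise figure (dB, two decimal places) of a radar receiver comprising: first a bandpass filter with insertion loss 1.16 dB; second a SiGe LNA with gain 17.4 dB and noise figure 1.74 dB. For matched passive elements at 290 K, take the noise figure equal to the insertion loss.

2.90 dB

Convert to linear (a loss of L dB is a gain of −L dB): F_i = 10^(NF_i/10), G_i = 10^(G_i,dB/10)
  Stage 1: F_1 = 10^(1.16/10) = 1.306, G_1 = 10^(−1.16/10) = 0.7656
  Stage 2: F_2 = 10^(1.74/10) = 1.493, G_2 = 10^(17.4/10) = 54.95
Friis cascade:
  F = 1.306 + (1.493 − 1)/0.7656 = 1.950
NF = 10 log₁₀(1.950) = 2.90 dB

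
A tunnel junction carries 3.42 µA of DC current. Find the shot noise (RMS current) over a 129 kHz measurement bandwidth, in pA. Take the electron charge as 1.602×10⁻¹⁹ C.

376 pA

I_n = √(2qI·B)
2qI·B = 2 × 1.602×10⁻¹⁹ × 3.42×10⁻⁶ × 1.29×10⁵ = 1.41×10⁻¹⁹ A²
I_n = √(1.41×10⁻¹⁹) = 3.76×10⁻¹⁰ A = 376 pA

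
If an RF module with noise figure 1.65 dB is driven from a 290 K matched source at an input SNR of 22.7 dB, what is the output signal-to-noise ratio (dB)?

By definition F = SNR_in/SNR_out, so in dB: SNR_out = SNR_in − NF
SNR_out = 22.7 − 1.65 = 21.05 dB

21.05 dB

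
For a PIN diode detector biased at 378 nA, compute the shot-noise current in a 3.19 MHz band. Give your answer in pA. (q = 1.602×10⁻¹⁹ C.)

622 pA

I_n = √(2qI·B)
2qI·B = 2 × 1.602×10⁻¹⁹ × 3.78×10⁻⁷ × 3.19×10⁶ = 3.86×10⁻¹⁹ A²
I_n = √(3.86×10⁻¹⁹) = 6.22×10⁻¹⁰ A = 622 pA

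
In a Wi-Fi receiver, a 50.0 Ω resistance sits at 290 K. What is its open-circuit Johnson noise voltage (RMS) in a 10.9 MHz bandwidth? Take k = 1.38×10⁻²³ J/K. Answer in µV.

V_n = √(4kTRB)
4kTRB = 4 × 1.38×10⁻²³ × 290 × 5.00×10¹ × 1.09×10⁷ = 8.72×10⁻¹² V²
V_n = √(8.72×10⁻¹²) = 2.95×10⁻⁶ V = 2.95 µV

2.95 µV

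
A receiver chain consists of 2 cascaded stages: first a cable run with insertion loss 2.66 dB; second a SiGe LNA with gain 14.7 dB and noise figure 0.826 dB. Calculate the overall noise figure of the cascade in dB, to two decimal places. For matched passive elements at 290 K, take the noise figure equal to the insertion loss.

Convert to linear (a loss of L dB is a gain of −L dB): F_i = 10^(NF_i/10), G_i = 10^(G_i,dB/10)
  Stage 1: F_1 = 10^(2.66/10) = 1.845, G_1 = 10^(−2.66/10) = 0.5420
  Stage 2: F_2 = 10^(0.826/10) = 1.209, G_2 = 10^(14.7/10) = 29.51
Friis cascade:
  F = 1.845 + (1.209 − 1)/0.5420 = 2.232
NF = 10 log₁₀(2.232) = 3.49 dB

3.49 dB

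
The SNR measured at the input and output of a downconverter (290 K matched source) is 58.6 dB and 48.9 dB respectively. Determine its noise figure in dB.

NF (dB) = SNR_in(dB) − SNR_out(dB) when the source is at T₀
NF = 58.6 − 48.9 = 9.7 dB

9.7 dB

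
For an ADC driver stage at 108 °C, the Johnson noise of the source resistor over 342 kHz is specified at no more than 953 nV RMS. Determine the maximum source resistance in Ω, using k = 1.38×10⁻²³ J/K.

T = 108 °C + 273.15 = 381.15 K
Johnson–Nyquist: V_n = √(4kTRB) ⇒ R = V_n² / (4kTB)
4kTB = 4 × 1.38×10⁻²³ × 381.15 × 3.42×10⁵ = 7.20×10⁻¹⁵
R = (9.53×10⁻⁷)² / 7.20×10⁻¹⁵ = 1.26×10² Ω = 126 Ω

126 Ω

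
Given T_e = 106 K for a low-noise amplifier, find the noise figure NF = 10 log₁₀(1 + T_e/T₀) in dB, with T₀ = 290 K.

F = 1 + T_e/T₀ = 1 + 106/290 = 1.36552
NF = 10 log₁₀(1.36552) = 1.35 dB

1.35 dB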